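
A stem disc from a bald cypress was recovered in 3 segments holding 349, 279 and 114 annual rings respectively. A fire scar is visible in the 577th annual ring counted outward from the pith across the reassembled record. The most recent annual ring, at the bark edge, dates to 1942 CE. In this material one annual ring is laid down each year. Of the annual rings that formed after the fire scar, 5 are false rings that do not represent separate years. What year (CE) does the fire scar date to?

1782 CE

Total annual rings = 349 + 279 + 114 = 742.
742 − 577 = 165 annual rings lie beyond the fire scar toward the bark edge.
165 − 5 false = 160 true annual rings after the fire scar.
The annual ring at the bark edge is 1942 CE, so the fire scar dates to 1942 − 160 = 1782 CE.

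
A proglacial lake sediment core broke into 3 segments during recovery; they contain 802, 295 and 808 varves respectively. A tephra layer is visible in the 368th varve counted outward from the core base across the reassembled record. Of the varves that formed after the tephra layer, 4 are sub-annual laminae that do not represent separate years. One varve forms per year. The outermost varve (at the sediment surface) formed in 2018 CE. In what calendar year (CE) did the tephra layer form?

Total varves = 802 + 295 + 808 = 1905.
1905 − 368 = 1537 varves lie beyond the tephra layer toward the sediment surface.
Removing the 4 false varves leaves 1537 − 4 = 1533 true varves beyond the tephra layer.
Counting back 1533 years from 2018 CE places the tephra layer in 2018 − 1533 = 485 CE.

485 CE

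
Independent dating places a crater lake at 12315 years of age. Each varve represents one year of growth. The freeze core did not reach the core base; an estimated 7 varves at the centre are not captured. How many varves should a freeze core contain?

12308 varves

Expected varves over 12315 years: 12315.
12315 − 7 missed = 12308 varves expected in the prepared section.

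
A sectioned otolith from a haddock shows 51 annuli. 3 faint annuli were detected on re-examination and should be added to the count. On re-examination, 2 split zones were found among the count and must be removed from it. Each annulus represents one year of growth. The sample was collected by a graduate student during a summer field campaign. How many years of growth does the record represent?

After corrections the count is 51 − 2 + 3 = 52 annuli.
With a one-to-one annulus periodicity this is 52 years.

52 years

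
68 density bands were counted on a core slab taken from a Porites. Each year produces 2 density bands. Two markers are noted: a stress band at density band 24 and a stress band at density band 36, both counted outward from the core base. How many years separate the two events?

6 years

The two markers are separated by 36 − 24 = 12 density bands.
With 2 density bands per year, 12 / 2 = 6 years.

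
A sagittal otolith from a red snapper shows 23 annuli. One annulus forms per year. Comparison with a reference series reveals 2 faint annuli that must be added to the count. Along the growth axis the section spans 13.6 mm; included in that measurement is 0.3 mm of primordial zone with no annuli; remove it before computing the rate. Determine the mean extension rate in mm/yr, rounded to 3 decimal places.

Correcting the raw count gives 23 + 2 = 25 true annuli.
Net length = 13.6 − 0.3 = 13.3 mm.
13.3 mm over 25 years gives 13.3 / 25 ≈ 0.532 mm/yr.

0.532 mm/yr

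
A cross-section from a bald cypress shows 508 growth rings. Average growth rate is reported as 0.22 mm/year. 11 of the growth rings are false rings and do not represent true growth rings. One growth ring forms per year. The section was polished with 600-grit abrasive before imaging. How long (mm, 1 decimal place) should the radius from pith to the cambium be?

109.3 mm

After corrections the count is 508 − 11 = 497 growth rings.
497 years at 0.22 mm/year gives 0.22 × 497 = 109.3 mm.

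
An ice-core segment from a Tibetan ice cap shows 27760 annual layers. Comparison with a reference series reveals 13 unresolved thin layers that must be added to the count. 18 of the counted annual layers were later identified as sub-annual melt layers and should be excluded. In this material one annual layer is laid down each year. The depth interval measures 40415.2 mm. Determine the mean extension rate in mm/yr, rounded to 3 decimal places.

1.456 mm/yr

Adjusted count: 27760 − 18 + 13 = 27755 annual layers.
Extension rate ≈ 40415.2 / 27755 = 1.456 mm/yr.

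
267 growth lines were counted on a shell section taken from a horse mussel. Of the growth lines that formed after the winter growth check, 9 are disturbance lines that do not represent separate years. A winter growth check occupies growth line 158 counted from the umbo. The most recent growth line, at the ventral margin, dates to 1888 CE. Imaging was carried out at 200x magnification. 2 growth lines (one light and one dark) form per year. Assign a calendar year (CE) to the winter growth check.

1838 CE

Between growth line 158 and the ventral margin there are 267 − 158 = 109 growth lines.
Removing the 9 false growth lines leaves 109 − 9 = 100 true growth lines beyond the winter growth check.
Dividing by 2 growth lines per year: 100 / 2 = 50 years.
1888 − 50 = 1838 CE.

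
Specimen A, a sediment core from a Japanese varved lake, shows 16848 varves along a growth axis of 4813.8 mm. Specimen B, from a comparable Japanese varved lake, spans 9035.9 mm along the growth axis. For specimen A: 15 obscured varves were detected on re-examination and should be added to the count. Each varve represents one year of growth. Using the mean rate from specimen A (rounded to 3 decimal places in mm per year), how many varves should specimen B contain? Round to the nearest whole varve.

31705 varves

Specimen A: adjusted count: 16848 + 15 = 16863 varves.
A: Mean rate = 4813.8 mm / 16863 years ≈ 0.285 mm/yr.
For B, 9035.9 / 0.285 = 31704.91 years ≈ 31705 varves.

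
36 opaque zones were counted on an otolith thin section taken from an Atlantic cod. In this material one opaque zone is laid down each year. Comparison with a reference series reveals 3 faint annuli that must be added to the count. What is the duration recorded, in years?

True opaque zone count = 36 + 3 = 39.
At one opaque zone per year, that is 39 years.

39 years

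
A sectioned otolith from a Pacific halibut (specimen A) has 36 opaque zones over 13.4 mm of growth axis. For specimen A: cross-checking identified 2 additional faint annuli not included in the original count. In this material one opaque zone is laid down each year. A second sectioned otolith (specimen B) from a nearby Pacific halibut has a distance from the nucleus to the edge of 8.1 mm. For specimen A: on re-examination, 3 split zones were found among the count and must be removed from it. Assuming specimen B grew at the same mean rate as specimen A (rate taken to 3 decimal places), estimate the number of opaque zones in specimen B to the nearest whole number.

Specimen A: after corrections the count is 36 − 3 + 2 = 35 opaque zones.
A: 13.4 mm over 35 years gives 13.4 / 35 ≈ 0.383 mm/yr.
For B, 8.1 / 0.383 = 21.15 years ≈ 21 opaque zones.

21 opaque zones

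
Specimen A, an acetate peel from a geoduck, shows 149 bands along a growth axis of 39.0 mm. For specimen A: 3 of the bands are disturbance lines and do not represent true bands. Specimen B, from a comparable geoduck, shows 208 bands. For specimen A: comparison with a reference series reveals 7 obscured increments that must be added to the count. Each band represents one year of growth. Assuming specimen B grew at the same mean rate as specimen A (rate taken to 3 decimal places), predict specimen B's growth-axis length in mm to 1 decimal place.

53.0 mm

Specimen A: adjusted count: 149 − 3 + 7 = 153 bands.
A: Extension rate ≈ 39.0 / 153 = 0.255 mm/yr.
Length of B = 0.255 × 208 = 53.0 mm.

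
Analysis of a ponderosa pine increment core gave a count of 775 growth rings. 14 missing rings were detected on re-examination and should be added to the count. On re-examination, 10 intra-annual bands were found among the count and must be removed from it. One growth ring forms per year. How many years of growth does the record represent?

After corrections the count is 775 − 10 + 14 = 779 growth rings.
At one growth ring per year, that is 779 years.

779 yr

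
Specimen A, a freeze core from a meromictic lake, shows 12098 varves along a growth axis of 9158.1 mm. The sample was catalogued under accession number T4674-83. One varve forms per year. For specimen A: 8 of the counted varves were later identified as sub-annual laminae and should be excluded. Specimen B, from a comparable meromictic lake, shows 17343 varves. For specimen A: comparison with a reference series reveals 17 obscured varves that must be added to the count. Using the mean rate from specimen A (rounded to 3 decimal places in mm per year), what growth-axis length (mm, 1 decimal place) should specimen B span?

13111.3 mm

Specimen A: adjusted count: 12098 − 8 + 17 = 12107 varves.
A: 9158.1 mm over 12107 years gives 9158.1 / 12107 ≈ 0.756 mm/year.
Length of B = 0.756 × 17343 = 13111.3 mm.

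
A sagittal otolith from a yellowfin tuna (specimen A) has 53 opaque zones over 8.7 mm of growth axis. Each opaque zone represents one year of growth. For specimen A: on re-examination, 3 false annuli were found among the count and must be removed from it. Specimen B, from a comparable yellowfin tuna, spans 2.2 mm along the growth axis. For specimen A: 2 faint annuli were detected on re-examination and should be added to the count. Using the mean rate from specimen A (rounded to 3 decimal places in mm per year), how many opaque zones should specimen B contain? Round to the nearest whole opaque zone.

13 opaque zones

Specimen A: adjusted count: 53 − 3 + 2 = 52 opaque zones.
A: Extension rate ≈ 8.7 / 52 = 0.167 mm/yr.
B spans 2.2 / 0.167 = 13.17 years ≈ 13 opaque zones.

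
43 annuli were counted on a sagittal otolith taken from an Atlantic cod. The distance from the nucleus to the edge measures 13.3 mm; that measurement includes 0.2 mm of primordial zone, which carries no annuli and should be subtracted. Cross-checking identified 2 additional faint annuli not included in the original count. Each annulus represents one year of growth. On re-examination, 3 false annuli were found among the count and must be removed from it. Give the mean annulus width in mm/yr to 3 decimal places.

Adjusted count: 43 − 3 + 2 = 42 annuli.
The growth record spans 13.3 − 0.2 = 13.1 mm.
Extension rate ≈ 13.1 / 42 = 0.312 mm/yr.

0.312 mm/yr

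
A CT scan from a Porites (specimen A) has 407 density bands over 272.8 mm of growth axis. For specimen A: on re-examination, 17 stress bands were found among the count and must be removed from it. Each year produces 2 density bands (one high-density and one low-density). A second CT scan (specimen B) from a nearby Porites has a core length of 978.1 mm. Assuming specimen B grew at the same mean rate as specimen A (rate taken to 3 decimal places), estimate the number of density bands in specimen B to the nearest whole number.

1398 density bands

Specimen A: true density band count = 407 − 17 = 390.
Specimen A: with 2 density bands per year, 390 / 2 = 195 years.
A: Extension rate ≈ 272.8 / 195 = 1.399 mm/yr.
For B, 978.1 / 1.399 = 699.14 years; at 2 density bands per year that is 699.14 × 2 ≈ 1398 density bands.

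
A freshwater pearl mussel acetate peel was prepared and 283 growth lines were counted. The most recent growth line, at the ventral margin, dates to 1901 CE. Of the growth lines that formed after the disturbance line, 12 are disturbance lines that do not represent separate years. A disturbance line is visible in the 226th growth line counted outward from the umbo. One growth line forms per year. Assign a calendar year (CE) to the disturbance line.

1856 CE

Between growth line 226 and the ventral margin there are 283 − 226 = 57 growth lines.
Removing the 12 false growth lines leaves 57 − 12 = 45 true growth lines beyond the disturbance line.
Counting back 45 years from 1901 CE places the disturbance line in 1901 − 45 = 1856 CE.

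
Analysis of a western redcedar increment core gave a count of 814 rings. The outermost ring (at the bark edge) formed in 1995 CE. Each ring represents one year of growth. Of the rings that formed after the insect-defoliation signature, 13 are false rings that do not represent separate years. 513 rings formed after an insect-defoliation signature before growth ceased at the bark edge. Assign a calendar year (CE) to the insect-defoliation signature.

1495 CE

513 rings formed after the insect-defoliation signature.
Excluding 13 false rings: 513 − 13 = 500.
1995 − 500 = 1495 CE.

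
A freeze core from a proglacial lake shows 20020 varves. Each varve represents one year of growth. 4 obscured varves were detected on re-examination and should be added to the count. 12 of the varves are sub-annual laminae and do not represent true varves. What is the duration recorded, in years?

20012 years

True varve count = 20020 − 12 + 4 = 20012.
One varve per year makes the duration 20012 years.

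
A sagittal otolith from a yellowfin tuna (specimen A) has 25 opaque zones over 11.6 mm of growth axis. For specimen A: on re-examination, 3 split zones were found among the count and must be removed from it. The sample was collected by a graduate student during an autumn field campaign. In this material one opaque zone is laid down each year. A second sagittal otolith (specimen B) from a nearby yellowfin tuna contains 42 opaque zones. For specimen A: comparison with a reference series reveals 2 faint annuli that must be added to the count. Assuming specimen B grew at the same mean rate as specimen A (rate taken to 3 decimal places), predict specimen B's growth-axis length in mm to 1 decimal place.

20.3 mm

Specimen A: correcting the raw count gives 25 − 3 + 2 = 24 true opaque zones.
A: Mean rate = 11.6 mm / 24 years ≈ 0.483 mm/year.
For B, 0.483 mm/year × 42 years = 20.3 mm.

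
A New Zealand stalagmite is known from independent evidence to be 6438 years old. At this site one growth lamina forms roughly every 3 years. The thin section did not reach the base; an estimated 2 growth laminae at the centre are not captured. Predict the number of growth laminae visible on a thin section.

One growth lamina every 3 years means 6438 / 3 = 2146 growth laminae.
Subtracting the 2 growth laminae not captured gives 2146 − 2 = 2144 growth laminae in the record.

2144 growth laminae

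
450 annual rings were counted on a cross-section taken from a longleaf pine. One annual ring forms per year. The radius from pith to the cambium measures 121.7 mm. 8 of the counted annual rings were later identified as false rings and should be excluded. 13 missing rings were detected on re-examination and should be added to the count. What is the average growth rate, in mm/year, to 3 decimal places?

0.267 mm/year

Correcting the raw count gives 450 − 8 + 13 = 455 true annual rings.
121.7 mm over 455 years gives 121.7 / 455 ≈ 0.267 mm/year.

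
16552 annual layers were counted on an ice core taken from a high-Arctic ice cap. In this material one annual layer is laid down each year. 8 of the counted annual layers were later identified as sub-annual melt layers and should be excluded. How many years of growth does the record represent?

Adjusted count: 16552 − 8 = 16544 annual layers.
One annual layer per year makes the duration 16544 years.

16544 years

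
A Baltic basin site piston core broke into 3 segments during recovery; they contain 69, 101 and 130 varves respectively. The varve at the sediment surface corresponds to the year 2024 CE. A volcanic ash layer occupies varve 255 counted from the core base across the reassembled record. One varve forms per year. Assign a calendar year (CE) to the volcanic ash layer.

Total varves = 69 + 101 + 130 = 300.
Between varve 255 and the sediment surface there are 300 − 255 = 45 varves.
Counting back 45 years from 2024 CE places the volcanic ash layer in 2024 − 45 = 1979 CE.

1979 CE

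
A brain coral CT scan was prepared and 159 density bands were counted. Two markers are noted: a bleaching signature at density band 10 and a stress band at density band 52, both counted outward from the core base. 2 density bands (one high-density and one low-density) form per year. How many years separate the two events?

21 years

The two markers are separated by 52 − 10 = 42 density bands.
Dividing by 2 density bands per year: 42 / 2 = 21 years.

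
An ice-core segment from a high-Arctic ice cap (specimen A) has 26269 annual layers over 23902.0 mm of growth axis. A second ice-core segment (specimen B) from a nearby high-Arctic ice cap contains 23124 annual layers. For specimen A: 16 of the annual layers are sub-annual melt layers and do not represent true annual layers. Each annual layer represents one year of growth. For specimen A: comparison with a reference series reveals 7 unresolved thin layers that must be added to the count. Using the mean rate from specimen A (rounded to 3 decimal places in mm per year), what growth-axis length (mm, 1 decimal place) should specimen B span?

21042.8 mm

Specimen A: true annual layer count = 26269 − 16 + 7 = 26260.
A: Mean rate = 23902.0 mm / 26260 years ≈ 0.910 mm/yr.
For B, 0.910 mm/year × 23124 years = 21042.8 mm.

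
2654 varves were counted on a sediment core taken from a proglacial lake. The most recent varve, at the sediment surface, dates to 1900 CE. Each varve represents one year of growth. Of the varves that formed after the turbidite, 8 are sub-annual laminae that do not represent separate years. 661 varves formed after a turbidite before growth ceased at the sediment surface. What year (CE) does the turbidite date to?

1247 CE

There are 661 varves younger than the turbidite.
661 − 8 false = 653 true varves after the turbidite.
The varve at the sediment surface is 1900 CE, so the turbidite dates to 1900 − 653 = 1247 CE.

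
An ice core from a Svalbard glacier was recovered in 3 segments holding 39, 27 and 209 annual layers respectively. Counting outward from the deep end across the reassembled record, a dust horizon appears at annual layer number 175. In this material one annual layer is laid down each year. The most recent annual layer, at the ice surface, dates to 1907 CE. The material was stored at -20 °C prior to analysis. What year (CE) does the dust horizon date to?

1807 CE

Total annual layers = 39 + 27 + 209 = 275.
275 − 175 = 100 annual layers lie beyond the dust horizon toward the ice surface.
The annual layer at the ice surface is 1907 CE, so the dust horizon dates to 1907 − 100 = 1807 CE.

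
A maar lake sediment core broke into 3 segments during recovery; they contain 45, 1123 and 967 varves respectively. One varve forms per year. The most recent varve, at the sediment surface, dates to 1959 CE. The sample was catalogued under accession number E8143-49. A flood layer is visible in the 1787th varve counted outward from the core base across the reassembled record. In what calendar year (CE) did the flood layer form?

1611 CE

Total varves = 45 + 1123 + 967 = 2135.
The flood layer sits at varve 1787 from the core base, so 2135 − 1787 = 348 varves formed after it.
Counting back 348 years from 1959 CE places the flood layer in 1959 − 348 = 1611 CE.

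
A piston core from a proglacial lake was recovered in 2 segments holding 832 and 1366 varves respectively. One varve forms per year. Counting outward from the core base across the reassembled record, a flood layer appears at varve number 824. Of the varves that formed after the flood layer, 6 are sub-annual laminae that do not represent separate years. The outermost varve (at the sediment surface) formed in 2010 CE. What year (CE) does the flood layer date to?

Total varves = 832 + 1366 = 2198.
The flood layer sits at varve 824 from the core base, so 2198 − 824 = 1374 varves formed after it.
Excluding 6 false varves: 1374 − 6 = 1368.
Counting back 1368 years from 2010 CE places the flood layer in 2010 − 1368 = 642 CE.

642 CE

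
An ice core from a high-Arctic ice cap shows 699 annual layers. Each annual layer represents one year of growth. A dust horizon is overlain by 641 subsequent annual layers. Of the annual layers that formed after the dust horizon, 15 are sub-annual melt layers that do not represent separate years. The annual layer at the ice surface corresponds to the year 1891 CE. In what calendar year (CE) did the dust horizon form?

1265 CE

641 annual layers post-date the dust horizon.
641 − 15 false = 626 true annual layers after the dust horizon.
Counting back 626 years from 1891 CE places the dust horizon in 1891 − 626 = 1265 CE.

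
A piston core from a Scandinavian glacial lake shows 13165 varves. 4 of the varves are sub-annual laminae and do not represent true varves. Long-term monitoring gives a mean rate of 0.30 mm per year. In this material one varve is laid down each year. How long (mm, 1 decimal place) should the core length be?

After corrections the count is 13165 − 4 = 13161 varves.
Predicted length = 0.30 mm/year × 13161 years = 3948.3 mm.

3948.3 mm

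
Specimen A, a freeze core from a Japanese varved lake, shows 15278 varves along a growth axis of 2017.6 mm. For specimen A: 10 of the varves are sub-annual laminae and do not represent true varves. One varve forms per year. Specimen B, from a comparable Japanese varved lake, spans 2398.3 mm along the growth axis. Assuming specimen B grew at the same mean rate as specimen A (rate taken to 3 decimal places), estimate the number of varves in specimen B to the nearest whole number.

18169 varves

Specimen A: true varve count = 15278 − 10 = 15268.
A: 2017.6 mm over 15268 years gives 2017.6 / 15268 ≈ 0.132 mm/yr.
B spans 2398.3 / 0.132 = 18168.94 years ≈ 18169 varves.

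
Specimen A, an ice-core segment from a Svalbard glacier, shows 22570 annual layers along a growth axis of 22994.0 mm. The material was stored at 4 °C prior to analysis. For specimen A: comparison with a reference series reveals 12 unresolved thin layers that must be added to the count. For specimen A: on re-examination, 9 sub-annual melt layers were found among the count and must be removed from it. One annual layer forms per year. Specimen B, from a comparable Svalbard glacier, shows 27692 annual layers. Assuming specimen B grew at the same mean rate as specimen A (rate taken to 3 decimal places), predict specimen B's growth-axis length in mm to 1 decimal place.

Specimen A: adjusted count: 22570 − 9 + 12 = 22573 annual layers.
A: Extension rate ≈ 22994.0 / 22573 = 1.019 mm/yr.
Length of B = 1.019 × 27692 = 28218.1 mm.

28218.1 mm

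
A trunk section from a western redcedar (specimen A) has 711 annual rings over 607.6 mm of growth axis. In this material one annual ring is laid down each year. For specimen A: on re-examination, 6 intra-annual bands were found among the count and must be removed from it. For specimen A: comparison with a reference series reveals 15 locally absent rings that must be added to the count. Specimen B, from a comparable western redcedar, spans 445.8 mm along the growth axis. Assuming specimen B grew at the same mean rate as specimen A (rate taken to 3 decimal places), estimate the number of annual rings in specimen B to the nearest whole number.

528 annual rings

Specimen A: adjusted count: 711 − 6 + 15 = 720 annual rings.
A: Mean rate = 607.6 mm / 720 years ≈ 0.844 mm/year.
For B, 445.8 / 0.844 = 528.20 years ≈ 528 annual rings.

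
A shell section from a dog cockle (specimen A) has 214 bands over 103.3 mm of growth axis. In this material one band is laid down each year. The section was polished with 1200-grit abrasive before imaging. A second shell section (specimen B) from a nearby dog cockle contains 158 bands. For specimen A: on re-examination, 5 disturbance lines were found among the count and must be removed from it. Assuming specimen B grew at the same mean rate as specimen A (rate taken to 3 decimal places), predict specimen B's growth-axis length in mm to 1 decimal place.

78.1 mm

Specimen A: correcting the raw count gives 214 − 5 = 209 true bands.
A: Mean rate = 103.3 mm / 209 years ≈ 0.494 mm per year.
Length of B = 0.494 × 158 = 78.1 mm.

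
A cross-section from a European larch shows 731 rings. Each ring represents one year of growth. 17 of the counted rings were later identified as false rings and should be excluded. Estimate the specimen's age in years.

After corrections the count is 731 − 17 = 714 rings.
One ring per year makes the duration 714 years.

714 years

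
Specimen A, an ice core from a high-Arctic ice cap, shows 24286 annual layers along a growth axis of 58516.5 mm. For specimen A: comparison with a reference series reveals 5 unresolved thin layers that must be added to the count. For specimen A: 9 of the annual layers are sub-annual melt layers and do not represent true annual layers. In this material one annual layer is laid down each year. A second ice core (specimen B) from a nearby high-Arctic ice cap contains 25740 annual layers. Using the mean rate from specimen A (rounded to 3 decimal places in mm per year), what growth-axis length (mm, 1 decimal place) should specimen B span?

Specimen A: true annual layer count = 24286 − 9 + 5 = 24282.
A: 58516.5 mm over 24282 years gives 58516.5 / 24282 ≈ 2.410 mm/yr.
B's length ≈ 2.410 × 25740 = 62033.4 mm.

62033.4 mm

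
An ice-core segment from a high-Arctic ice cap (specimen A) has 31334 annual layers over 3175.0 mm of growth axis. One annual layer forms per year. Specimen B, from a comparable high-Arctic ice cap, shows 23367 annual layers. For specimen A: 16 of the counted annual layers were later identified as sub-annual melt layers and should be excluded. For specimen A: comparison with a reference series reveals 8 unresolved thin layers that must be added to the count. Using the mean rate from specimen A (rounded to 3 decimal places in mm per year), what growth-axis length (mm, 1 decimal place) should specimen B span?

2360.1 mm

Specimen A: correcting the raw count gives 31334 − 16 + 8 = 31326 true annual layers.
A: 3175.0 mm over 31326 years gives 3175.0 / 31326 ≈ 0.101 mm/year.
For B, 0.101 mm/year × 23367 years = 2360.1 mm.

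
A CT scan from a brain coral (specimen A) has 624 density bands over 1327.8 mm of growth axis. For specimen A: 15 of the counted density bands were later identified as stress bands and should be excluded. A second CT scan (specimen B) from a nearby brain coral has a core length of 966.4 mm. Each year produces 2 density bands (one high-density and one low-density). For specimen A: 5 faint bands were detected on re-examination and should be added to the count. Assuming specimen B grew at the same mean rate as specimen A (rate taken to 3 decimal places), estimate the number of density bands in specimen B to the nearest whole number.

Specimen A: after corrections the count is 624 − 15 + 5 = 614 density bands.
Specimen A: dividing by 2 density bands per year: 614 / 2 = 307 years.
A: Mean rate = 1327.8 mm / 307 years ≈ 4.325 mm/year.
For B, 966.4 / 4.325 = 223.45 years; at 2 density bands per year that is 223.45 × 2 ≈ 447 density bands.

447 density bands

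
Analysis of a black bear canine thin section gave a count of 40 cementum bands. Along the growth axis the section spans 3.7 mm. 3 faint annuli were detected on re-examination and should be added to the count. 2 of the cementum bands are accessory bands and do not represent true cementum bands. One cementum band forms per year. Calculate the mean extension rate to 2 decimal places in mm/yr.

0.09 mm/yr

After corrections the count is 40 − 2 + 3 = 41 cementum bands.
Extension rate ≈ 3.7 / 41 = 0.09 mm/yr.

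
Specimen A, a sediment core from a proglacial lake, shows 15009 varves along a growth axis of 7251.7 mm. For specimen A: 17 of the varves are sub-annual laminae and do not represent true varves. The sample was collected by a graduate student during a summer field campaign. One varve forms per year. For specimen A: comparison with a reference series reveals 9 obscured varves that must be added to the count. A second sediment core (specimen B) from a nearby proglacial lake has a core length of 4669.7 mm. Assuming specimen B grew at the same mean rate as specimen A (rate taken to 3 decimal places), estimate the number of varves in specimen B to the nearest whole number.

9668 varves

Specimen A: adjusted count: 15009 − 17 + 9 = 15001 varves.
A: Mean rate = 7251.7 mm / 15001 years ≈ 0.483 mm/year.
Specimen B: 4669.7 mm / 0.483 mm per year = 9668.12 years ≈ 9668 varves.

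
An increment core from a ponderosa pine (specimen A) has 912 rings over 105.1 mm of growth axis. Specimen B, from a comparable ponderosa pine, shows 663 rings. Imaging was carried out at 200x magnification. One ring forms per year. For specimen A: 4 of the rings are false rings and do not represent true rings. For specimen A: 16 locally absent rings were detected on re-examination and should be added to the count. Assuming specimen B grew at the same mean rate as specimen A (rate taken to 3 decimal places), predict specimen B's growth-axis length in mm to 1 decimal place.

Specimen A: true ring count = 912 − 4 + 16 = 924.
A: 105.1 mm over 924 years gives 105.1 / 924 ≈ 0.114 mm/year.
For B, 0.114 mm/year × 663 years = 75.6 mm.

75.6 mm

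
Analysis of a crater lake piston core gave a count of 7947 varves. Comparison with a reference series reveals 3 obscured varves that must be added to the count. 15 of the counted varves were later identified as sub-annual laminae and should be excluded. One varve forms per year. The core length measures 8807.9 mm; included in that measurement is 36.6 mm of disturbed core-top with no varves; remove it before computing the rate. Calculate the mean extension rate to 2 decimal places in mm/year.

True varve count = 7947 − 15 + 3 = 7935.
The growth record spans 8807.9 − 36.6 = 8771.3 mm.
Mean rate = 8771.3 mm / 7935 years ≈ 1.11 mm/year.

1.11 mm/year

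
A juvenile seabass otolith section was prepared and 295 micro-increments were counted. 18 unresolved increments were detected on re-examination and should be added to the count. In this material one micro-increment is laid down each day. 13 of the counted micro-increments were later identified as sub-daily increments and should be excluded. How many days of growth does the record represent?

Adjusted count: 295 − 13 + 18 = 300 micro-increments.
At one micro-increment per day, that is 300 days.

300 days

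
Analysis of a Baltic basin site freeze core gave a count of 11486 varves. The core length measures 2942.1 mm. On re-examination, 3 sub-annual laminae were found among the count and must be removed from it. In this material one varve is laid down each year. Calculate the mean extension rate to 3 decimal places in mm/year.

0.256 mm/year

Adjusted count: 11486 − 3 = 11483 varves.
Extension rate ≈ 2942.1 / 11483 = 0.256 mm/year.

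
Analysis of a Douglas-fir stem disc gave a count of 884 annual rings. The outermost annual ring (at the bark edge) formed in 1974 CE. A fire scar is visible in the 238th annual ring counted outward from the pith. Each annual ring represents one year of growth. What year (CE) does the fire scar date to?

1328 CE

The fire scar sits at annual ring 238 from the pith, so 884 − 238 = 646 annual rings formed after it.
Counting back 646 years from 1974 CE places the fire scar in 1974 − 646 = 1328 CE.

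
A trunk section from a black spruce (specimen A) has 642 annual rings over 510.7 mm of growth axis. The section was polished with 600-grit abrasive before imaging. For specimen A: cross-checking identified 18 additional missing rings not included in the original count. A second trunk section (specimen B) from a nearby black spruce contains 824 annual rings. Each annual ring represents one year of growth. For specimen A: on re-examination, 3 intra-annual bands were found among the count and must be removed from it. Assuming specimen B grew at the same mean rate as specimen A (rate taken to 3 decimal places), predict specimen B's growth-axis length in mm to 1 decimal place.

Specimen A: true annual ring count = 642 − 3 + 18 = 657.
A: Mean rate = 510.7 mm / 657 years ≈ 0.777 mm/year.
B's length ≈ 0.777 × 824 = 640.2 mm.

640.2 mm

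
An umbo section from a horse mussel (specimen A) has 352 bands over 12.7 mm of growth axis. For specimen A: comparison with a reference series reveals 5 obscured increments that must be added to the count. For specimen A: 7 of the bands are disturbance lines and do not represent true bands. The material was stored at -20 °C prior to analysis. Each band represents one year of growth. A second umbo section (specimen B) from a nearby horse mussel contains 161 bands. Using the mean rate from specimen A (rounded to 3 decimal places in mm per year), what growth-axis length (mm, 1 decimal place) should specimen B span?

5.8 mm

Specimen A: true band count = 352 − 7 + 5 = 350.
A: Extension rate ≈ 12.7 / 350 = 0.036 mm/yr.
B's length ≈ 0.036 × 161 = 5.8 mm.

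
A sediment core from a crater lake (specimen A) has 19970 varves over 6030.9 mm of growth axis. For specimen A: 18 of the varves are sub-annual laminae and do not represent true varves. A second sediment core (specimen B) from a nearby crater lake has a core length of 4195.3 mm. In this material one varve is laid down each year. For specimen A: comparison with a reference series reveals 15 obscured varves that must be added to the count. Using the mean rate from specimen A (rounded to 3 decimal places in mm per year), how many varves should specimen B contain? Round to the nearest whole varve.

13892 varves

Specimen A: correcting the raw count gives 19970 − 18 + 15 = 19967 true varves.
A: Mean rate = 6030.9 mm / 19967 years ≈ 0.302 mm/year.
Specimen B: 4195.3 mm / 0.302 mm per year = 13891.72 years ≈ 13892 varves.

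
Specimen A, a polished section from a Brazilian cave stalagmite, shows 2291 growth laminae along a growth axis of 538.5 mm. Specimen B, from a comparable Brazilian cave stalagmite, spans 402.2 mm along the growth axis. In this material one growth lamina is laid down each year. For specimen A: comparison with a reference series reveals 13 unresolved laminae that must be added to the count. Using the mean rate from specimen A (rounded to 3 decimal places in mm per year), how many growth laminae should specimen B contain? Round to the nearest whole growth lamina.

Specimen A: after corrections the count is 2291 + 13 = 2304 growth laminae.
A: Extension rate ≈ 538.5 / 2304 = 0.234 mm/yr.
For B, 402.2 / 0.234 = 1718.80 years ≈ 1719 growth laminae.

1719 growth laminae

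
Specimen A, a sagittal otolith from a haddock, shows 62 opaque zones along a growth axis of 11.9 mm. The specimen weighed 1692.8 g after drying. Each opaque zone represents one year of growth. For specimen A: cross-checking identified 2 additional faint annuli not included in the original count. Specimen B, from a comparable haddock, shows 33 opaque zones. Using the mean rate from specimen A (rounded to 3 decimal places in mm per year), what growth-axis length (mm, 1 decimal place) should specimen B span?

6.1 mm

Specimen A: after corrections the count is 62 + 2 = 64 opaque zones.
A: Mean rate = 11.9 mm / 64 years ≈ 0.186 mm per year.
B's length ≈ 0.186 × 33 = 6.1 mm.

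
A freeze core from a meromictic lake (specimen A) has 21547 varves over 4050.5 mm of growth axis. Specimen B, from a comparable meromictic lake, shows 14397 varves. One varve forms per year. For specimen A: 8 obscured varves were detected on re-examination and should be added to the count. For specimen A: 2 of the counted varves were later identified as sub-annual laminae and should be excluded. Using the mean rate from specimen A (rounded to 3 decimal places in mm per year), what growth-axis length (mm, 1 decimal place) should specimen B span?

Specimen A: correcting the raw count gives 21547 − 2 + 8 = 21553 true varves.
A: 4050.5 mm over 21553 years gives 4050.5 / 21553 ≈ 0.188 mm per year.
B's length ≈ 0.188 × 14397 = 2706.6 mm.

2706.6 mm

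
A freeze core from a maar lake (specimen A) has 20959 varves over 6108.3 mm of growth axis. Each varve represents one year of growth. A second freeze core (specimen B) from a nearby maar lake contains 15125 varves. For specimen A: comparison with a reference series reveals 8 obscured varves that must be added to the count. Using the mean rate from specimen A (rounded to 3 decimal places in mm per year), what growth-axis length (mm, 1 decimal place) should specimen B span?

4401.4 mm

Specimen A: correcting the raw count gives 20959 + 8 = 20967 true varves.
A: 6108.3 mm over 20967 years gives 6108.3 / 20967 ≈ 0.291 mm per year.
For B, 0.291 mm/year × 15125 years = 4401.4 mm.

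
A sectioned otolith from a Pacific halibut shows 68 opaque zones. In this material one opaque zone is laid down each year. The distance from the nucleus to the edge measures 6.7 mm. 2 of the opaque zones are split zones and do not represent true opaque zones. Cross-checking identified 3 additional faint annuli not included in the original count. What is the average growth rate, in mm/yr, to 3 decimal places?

0.097 mm/yr

True opaque zone count = 68 − 2 + 3 = 69.
6.7 mm over 69 years gives 6.7 / 69 ≈ 0.097 mm/yr.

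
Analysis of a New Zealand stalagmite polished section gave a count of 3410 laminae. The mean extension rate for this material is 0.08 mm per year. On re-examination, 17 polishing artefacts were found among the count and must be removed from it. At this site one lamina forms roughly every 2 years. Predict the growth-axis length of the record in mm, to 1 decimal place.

542.9 mm

Adjusted count: 3410 − 17 = 3393 laminae.
Multiplying by 2 years per lamina: 3393 × 2 = 6786 years.
6786 years at 0.08 mm/year gives 0.08 × 6786 = 542.9 mm.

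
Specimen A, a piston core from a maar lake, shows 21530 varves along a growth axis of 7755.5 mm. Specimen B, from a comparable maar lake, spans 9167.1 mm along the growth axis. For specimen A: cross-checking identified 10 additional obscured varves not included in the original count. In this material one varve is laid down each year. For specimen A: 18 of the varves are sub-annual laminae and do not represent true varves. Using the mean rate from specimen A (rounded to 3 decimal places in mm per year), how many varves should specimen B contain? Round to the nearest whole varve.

25464 varves

Specimen A: correcting the raw count gives 21530 − 18 + 10 = 21522 true varves.
A: 7755.5 mm over 21522 years gives 7755.5 / 21522 ≈ 0.360 mm/year.
For B, 9167.1 / 0.360 = 25464.17 years ≈ 25464 varves.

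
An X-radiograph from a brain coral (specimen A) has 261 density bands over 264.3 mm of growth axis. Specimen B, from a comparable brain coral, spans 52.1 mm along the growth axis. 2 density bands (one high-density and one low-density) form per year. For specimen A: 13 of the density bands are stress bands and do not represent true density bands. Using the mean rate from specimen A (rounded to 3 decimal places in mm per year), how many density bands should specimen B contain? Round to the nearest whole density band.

Specimen A: after corrections the count is 261 − 13 = 248 density bands.
Specimen A: 248 density bands at 2 per year is 248 / 2 = 124 years.
A: 264.3 mm over 124 years gives 264.3 / 124 ≈ 2.131 mm per year.
Specimen B: 52.1 mm / 2.131 mm per year = 24.45 years; at 2 density bands per year that is 24.45 × 2 ≈ 49 density bands.

49 density bands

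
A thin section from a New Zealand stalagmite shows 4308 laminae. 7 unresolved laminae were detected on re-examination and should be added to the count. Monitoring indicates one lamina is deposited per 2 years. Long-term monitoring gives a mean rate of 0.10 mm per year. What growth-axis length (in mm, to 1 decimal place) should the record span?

863.0 mm

True lamina count = 4308 + 7 = 4315.
4315 laminae at 2 years each span 4315 × 2 = 8630 years.
8630 years at 0.10 mm/year gives 0.10 × 8630 = 863.0 mm.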